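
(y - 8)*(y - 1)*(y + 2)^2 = y^4 - 5*y^3 - 24*y^2 - 4*y + 32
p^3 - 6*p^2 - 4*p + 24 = (p - 6)*(p - 2)*(p + 2)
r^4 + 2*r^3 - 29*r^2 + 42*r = r*(r - 3)*(r - 2)*(r + 7)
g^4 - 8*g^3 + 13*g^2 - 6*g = g*(g - 6)*(g - 1)^2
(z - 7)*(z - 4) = z^2 - 11*z + 28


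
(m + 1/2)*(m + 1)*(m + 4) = m^3 + 11*m^2/2 + 13*m/2 + 2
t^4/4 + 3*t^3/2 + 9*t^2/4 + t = t*(t/4 + 1)*(t + 1)^2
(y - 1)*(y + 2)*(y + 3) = y^3 + 4*y^2 + y - 6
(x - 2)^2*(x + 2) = x^3 - 2*x^2 - 4*x + 8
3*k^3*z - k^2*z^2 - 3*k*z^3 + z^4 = z*(-3*k + z)*(-k + z)*(k + z)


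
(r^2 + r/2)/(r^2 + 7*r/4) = 2*(2*r + 1)/(4*r + 7)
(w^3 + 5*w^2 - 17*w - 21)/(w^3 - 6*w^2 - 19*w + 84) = (w^2 + 8*w + 7)/(w^2 - 3*w - 28)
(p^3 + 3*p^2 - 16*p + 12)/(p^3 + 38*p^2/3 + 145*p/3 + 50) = 3*(p^2 - 3*p + 2)/(3*p^2 + 20*p + 25)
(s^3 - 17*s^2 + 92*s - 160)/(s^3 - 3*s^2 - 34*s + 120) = (s - 8)/(s + 6)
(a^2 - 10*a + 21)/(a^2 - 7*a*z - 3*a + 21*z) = (7 - a)/(-a + 7*z)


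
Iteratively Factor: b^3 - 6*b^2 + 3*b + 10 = (b - 5)*(b^2 - b - 2) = (b - 5)*(b - 2)*(b + 1)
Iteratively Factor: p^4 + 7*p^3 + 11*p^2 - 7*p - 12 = (p + 4)*(p^3 + 3*p^2 - p - 3) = (p + 3)*(p + 4)*(p^2 - 1) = (p + 1)*(p + 3)*(p + 4)*(p - 1)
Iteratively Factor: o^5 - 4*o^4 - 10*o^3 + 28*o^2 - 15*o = (o - 1)*(o^4 - 3*o^3 - 13*o^2 + 15*o) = o*(o - 1)*(o^3 - 3*o^2 - 13*o + 15) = o*(o - 5)*(o - 1)*(o^2 + 2*o - 3) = o*(o - 5)*(o - 1)^2*(o + 3)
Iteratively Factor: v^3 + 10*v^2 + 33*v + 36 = (v + 4)*(v^2 + 6*v + 9) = (v + 3)*(v + 4)*(v + 3)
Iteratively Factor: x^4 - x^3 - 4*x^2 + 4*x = (x - 1)*(x^3 - 4*x) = x*(x - 1)*(x^2 - 4) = x*(x - 2)*(x - 1)*(x + 2)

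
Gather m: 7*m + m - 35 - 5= 8*m - 40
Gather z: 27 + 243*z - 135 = 243*z - 108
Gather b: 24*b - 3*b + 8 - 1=21*b + 7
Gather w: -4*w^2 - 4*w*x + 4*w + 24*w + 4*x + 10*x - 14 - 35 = -4*w^2 + w*(28 - 4*x) + 14*x - 49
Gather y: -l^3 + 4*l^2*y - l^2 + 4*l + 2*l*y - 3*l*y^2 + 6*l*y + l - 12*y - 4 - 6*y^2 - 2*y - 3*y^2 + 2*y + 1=-l^3 - l^2 + 5*l + y^2*(-3*l - 9) + y*(4*l^2 + 8*l - 12) - 3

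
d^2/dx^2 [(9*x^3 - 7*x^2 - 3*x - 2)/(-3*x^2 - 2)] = 2*(81*x^3 - 72*x^2 - 162*x + 16)/(27*x^6 + 54*x^4 + 36*x^2 + 8)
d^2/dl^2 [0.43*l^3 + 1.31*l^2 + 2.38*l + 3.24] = 2.58*l + 2.62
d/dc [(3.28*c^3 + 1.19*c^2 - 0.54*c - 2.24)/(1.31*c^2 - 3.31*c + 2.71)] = (4.2968*c^4 - 21.7136*c^3 + 23.4349*c^2 + 12.3186*c - 8.8778)/(1.7161*c^4 - 8.6722*c^3 + 18.0563*c^2 - 17.9402*c + 7.3441)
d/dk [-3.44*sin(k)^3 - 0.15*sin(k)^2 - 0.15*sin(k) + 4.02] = (-0.3*sin(k) + 5.16*cos(2*k) - 5.31)*cos(k)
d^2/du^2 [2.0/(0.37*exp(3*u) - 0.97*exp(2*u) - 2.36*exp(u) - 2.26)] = ((-6.66*exp(2*u) + 7.76*exp(u) + 4.72)*(-0.37*exp(3*u) + 0.97*exp(2*u) + 2.36*exp(u) + 2.26) - 2.0*(-2.22*exp(2*u) + 3.88*exp(u) + 4.72)*(-1.11*exp(2*u) + 1.94*exp(u) + 2.36)*exp(u))*exp(u)/(-0.37*exp(3*u) + 0.97*exp(2*u) + 2.36*exp(u) + 2.26)^3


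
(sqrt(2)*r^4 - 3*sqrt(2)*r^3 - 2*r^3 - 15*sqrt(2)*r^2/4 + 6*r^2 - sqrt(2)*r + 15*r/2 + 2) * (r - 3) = sqrt(2)*r^5 - 6*sqrt(2)*r^4 - 2*r^4 + 21*sqrt(2)*r^3/4 + 12*r^3 - 21*r^2/2 + 41*sqrt(2)*r^2/4 - 41*r/2 + 3*sqrt(2)*r - 6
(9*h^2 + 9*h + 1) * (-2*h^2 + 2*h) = -18*h^4 + 16*h^2 + 2*h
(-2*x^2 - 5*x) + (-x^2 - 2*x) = -3*x^2 - 7*x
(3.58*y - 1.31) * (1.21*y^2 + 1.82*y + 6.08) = 4.3318*y^3 + 4.9305*y^2 + 19.3822*y - 7.9648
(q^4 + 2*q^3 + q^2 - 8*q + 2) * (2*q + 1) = 2*q^5 + 5*q^4 + 4*q^3 - 15*q^2 - 4*q + 2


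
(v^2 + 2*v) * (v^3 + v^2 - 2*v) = v^5 + 3*v^4 - 4*v^2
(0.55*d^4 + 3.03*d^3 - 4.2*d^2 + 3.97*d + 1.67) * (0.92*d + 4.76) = 0.506*d^5 + 5.4056*d^4 + 10.5588*d^3 - 16.3396*d^2 + 20.4336*d + 7.9492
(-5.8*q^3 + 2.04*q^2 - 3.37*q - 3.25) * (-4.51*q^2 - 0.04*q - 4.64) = 26.158*q^5 - 8.9684*q^4 + 42.0291*q^3 + 5.3267*q^2 + 15.7668*q + 15.08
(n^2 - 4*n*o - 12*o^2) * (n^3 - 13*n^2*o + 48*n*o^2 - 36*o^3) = n^5 - 17*n^4*o + 88*n^3*o^2 - 72*n^2*o^3 - 432*n*o^4 + 432*o^5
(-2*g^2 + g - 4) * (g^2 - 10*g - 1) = -2*g^4 + 21*g^3 - 12*g^2 + 39*g + 4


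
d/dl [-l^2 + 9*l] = 9 - 2*l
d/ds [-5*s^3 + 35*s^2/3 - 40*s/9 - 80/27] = -15*s^2 + 70*s/3 - 40/9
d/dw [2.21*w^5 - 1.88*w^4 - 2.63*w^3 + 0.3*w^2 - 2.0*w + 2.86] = 11.05*w^4 - 7.52*w^3 - 7.89*w^2 + 0.6*w - 2.0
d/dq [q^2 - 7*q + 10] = 2*q - 7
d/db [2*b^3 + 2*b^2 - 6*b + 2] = 6*b^2 + 4*b - 6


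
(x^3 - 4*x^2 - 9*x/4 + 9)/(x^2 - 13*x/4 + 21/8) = 2*(2*x^2 - 5*x - 12)/(4*x - 7)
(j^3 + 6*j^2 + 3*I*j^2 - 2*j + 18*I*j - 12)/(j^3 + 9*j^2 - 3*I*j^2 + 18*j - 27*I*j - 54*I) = (j^2 + 3*I*j - 2)/(j^2 + 3*j*(1 - I) - 9*I)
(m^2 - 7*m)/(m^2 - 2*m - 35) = m/(m + 5)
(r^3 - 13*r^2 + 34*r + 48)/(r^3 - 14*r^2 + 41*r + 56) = (r - 6)/(r - 7)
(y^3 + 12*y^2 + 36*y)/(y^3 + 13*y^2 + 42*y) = (y + 6)/(y + 7)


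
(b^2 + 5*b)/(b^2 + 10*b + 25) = b/(b + 5)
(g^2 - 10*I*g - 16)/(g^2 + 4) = (g - 8*I)/(g + 2*I)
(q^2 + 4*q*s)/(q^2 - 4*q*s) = (q + 4*s)/(q - 4*s)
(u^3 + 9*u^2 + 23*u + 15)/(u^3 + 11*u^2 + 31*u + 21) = (u + 5)/(u + 7)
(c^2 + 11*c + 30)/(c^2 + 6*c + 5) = (c + 6)/(c + 1)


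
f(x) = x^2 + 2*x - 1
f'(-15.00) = -28.00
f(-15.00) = 194.00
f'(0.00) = 2.00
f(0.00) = -1.00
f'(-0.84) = 0.32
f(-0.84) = -1.97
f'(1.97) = 5.94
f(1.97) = 6.82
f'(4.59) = 11.18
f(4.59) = 29.25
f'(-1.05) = -0.10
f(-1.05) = -2.00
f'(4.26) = 10.52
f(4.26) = 25.67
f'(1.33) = 4.66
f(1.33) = 3.43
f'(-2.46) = -2.92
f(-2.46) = 0.13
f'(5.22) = 12.44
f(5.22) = 36.69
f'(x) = 2*x + 2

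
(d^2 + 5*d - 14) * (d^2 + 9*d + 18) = d^4 + 14*d^3 + 49*d^2 - 36*d - 252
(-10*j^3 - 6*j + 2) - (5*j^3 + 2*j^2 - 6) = -15*j^3 - 2*j^2 - 6*j + 8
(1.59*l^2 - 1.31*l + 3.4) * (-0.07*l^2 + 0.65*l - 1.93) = -0.1113*l^4 + 1.1252*l^3 - 4.1582*l^2 + 4.7383*l - 6.562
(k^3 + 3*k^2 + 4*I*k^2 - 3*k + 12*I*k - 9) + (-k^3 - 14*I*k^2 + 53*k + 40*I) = 3*k^2 - 10*I*k^2 + 50*k + 12*I*k - 9 + 40*I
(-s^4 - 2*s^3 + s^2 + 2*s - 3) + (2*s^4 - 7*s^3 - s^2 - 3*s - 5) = s^4 - 9*s^3 - s - 8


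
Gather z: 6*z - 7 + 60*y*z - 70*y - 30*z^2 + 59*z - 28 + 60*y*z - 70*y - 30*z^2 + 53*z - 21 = -140*y - 60*z^2 + z*(120*y + 118) - 56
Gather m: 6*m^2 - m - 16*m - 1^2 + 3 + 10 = 6*m^2 - 17*m + 12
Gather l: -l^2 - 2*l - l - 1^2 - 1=-l^2 - 3*l - 2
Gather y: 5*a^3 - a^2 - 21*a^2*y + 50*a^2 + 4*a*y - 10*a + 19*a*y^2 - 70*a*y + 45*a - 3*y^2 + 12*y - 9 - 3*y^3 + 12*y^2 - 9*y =5*a^3 + 49*a^2 + 35*a - 3*y^3 + y^2*(19*a + 9) + y*(-21*a^2 - 66*a + 3) - 9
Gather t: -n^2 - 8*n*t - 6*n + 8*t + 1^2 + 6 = -n^2 - 6*n + t*(8 - 8*n) + 7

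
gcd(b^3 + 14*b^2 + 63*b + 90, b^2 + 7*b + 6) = b + 6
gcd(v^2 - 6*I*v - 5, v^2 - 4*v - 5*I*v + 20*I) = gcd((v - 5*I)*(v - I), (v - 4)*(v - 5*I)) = v - 5*I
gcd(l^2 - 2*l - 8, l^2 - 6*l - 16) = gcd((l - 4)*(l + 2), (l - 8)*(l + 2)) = l + 2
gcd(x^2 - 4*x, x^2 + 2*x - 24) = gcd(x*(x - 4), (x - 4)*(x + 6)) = x - 4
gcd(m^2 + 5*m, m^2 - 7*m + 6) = 1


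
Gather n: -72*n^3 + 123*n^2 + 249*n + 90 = -72*n^3 + 123*n^2 + 249*n + 90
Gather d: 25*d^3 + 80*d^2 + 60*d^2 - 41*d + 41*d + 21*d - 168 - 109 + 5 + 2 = 25*d^3 + 140*d^2 + 21*d - 270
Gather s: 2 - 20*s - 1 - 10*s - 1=-30*s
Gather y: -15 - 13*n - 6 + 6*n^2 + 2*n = 6*n^2 - 11*n - 21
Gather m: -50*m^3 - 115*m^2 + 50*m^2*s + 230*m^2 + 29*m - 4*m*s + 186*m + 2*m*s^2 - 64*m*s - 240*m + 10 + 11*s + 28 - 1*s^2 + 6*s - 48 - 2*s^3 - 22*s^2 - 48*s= -50*m^3 + m^2*(50*s + 115) + m*(2*s^2 - 68*s - 25) - 2*s^3 - 23*s^2 - 31*s - 10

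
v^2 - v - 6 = (v - 3)*(v + 2)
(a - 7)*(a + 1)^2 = a^3 - 5*a^2 - 13*a - 7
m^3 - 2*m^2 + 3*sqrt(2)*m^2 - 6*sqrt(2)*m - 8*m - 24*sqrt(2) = (m - 4)*(m + 2)*(m + 3*sqrt(2))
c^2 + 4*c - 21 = (c - 3)*(c + 7)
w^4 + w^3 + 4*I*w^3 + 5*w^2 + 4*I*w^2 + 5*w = w*(w + 1)*(w - I)*(w + 5*I)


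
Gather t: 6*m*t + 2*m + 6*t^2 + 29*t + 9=2*m + 6*t^2 + t*(6*m + 29) + 9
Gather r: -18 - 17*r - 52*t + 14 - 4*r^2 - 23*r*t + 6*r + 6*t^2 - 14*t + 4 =-4*r^2 + r*(-23*t - 11) + 6*t^2 - 66*t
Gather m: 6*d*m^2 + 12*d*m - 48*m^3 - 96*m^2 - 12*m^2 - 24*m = -48*m^3 + m^2*(6*d - 108) + m*(12*d - 24)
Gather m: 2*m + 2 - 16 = 2*m - 14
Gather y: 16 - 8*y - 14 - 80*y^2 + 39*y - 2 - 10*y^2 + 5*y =-90*y^2 + 36*y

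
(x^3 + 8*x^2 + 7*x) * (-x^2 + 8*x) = -x^5 + 57*x^3 + 56*x^2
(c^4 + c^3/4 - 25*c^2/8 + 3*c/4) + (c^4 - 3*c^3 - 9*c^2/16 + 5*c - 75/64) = 2*c^4 - 11*c^3/4 - 59*c^2/16 + 23*c/4 - 75/64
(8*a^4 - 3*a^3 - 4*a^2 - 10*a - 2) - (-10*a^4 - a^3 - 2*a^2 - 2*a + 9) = 18*a^4 - 2*a^3 - 2*a^2 - 8*a - 11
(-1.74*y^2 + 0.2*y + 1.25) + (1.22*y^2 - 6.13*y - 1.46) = -0.52*y^2 - 5.93*y - 0.21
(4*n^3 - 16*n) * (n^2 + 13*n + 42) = 4*n^5 + 52*n^4 + 152*n^3 - 208*n^2 - 672*n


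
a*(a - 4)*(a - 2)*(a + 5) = a^4 - a^3 - 22*a^2 + 40*a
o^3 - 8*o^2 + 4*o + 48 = (o - 6)*(o - 4)*(o + 2)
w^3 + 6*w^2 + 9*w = w*(w + 3)^2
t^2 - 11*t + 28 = (t - 7)*(t - 4)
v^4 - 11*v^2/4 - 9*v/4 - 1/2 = (v - 2)*(v + 1/2)^2*(v + 1)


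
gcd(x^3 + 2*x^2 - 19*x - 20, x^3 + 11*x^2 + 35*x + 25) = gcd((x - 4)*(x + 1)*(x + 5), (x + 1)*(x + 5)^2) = x^2 + 6*x + 5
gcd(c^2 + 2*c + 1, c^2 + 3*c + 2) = c + 1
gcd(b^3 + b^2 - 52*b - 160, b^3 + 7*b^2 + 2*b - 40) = b^2 + 9*b + 20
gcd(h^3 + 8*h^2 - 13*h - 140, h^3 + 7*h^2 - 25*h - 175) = h^2 + 12*h + 35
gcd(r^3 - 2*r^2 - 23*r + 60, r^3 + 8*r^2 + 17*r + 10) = r + 5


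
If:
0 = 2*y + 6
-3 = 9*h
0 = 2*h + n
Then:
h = -1/3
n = 2/3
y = -3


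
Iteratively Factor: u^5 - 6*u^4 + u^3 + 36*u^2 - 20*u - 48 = (u + 1)*(u^4 - 7*u^3 + 8*u^2 + 28*u - 48) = (u - 4)*(u + 1)*(u^3 - 3*u^2 - 4*u + 12) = (u - 4)*(u + 1)*(u + 2)*(u^2 - 5*u + 6) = (u - 4)*(u - 2)*(u + 1)*(u + 2)*(u - 3)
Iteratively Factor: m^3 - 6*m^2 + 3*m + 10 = (m - 5)*(m^2 - m - 2) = (m - 5)*(m - 2)*(m + 1)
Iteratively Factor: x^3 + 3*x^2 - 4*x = (x)*(x^2 + 3*x - 4) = x*(x - 1)*(x + 4)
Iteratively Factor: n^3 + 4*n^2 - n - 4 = (n + 1)*(n^2 + 3*n - 4) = (n - 1)*(n + 1)*(n + 4)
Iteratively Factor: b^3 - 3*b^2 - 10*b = (b)*(b^2 - 3*b - 10) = b*(b + 2)*(b - 5)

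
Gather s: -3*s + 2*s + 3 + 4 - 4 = 3 - s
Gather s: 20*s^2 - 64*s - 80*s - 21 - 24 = 20*s^2 - 144*s - 45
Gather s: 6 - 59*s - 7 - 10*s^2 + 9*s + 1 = -10*s^2 - 50*s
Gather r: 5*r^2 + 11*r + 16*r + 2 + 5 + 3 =5*r^2 + 27*r + 10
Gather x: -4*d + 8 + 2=10 - 4*d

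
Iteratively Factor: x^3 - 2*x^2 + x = (x)*(x^2 - 2*x + 1) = x*(x - 1)*(x - 1)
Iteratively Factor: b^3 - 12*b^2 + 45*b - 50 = (b - 5)*(b^2 - 7*b + 10) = (b - 5)^2*(b - 2)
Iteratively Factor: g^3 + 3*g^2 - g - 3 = (g + 3)*(g^2 - 1) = (g - 1)*(g + 3)*(g + 1)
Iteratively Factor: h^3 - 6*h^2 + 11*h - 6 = (h - 3)*(h^2 - 3*h + 2) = (h - 3)*(h - 1)*(h - 2)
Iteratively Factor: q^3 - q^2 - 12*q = (q - 4)*(q^2 + 3*q) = q*(q - 4)*(q + 3)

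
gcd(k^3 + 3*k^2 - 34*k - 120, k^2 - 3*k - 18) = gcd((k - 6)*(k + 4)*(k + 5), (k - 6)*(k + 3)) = k - 6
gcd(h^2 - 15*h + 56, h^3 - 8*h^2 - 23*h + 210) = h - 7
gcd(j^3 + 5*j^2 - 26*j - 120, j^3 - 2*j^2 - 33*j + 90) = j^2 + j - 30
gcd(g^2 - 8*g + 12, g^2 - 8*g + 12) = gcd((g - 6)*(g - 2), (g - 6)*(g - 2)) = g^2 - 8*g + 12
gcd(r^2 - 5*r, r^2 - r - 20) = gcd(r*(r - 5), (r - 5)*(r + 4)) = r - 5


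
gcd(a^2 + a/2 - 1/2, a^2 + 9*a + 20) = 1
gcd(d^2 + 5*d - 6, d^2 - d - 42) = d + 6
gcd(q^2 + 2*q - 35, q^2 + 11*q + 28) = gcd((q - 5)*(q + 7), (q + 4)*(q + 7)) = q + 7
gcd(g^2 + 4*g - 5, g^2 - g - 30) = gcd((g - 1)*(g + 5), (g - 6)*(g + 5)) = g + 5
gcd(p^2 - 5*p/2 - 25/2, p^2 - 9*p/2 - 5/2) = p - 5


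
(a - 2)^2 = a^2 - 4*a + 4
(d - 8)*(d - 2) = d^2 - 10*d + 16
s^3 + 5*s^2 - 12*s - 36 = (s - 3)*(s + 2)*(s + 6)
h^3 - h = h*(h - 1)*(h + 1)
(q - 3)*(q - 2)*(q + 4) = q^3 - q^2 - 14*q + 24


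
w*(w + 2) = w^2 + 2*w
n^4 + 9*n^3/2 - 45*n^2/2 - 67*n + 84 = (n - 4)*(n - 1)*(n + 7/2)*(n + 6)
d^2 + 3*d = d*(d + 3)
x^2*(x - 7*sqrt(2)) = x^3 - 7*sqrt(2)*x^2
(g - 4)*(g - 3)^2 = g^3 - 10*g^2 + 33*g - 36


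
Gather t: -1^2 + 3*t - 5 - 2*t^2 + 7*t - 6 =-2*t^2 + 10*t - 12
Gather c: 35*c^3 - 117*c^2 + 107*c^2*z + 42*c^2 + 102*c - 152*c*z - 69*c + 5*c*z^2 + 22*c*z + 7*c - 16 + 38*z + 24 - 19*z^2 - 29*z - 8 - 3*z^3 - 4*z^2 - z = 35*c^3 + c^2*(107*z - 75) + c*(5*z^2 - 130*z + 40) - 3*z^3 - 23*z^2 + 8*z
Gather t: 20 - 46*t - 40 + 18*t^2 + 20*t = 18*t^2 - 26*t - 20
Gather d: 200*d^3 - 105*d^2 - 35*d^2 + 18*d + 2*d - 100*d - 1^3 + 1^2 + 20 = 200*d^3 - 140*d^2 - 80*d + 20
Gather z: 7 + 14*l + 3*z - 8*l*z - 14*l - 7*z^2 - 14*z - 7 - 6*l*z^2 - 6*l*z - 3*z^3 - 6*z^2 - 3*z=-3*z^3 + z^2*(-6*l - 13) + z*(-14*l - 14)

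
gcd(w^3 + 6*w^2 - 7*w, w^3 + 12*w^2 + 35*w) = w^2 + 7*w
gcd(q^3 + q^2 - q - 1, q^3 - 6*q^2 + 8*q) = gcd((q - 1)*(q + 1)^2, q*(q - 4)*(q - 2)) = 1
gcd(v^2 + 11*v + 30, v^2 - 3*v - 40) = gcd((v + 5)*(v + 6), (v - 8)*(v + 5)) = v + 5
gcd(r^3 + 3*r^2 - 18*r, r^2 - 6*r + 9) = r - 3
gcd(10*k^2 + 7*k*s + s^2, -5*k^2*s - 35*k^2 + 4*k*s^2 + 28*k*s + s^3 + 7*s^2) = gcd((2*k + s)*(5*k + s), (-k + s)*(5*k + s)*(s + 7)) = 5*k + s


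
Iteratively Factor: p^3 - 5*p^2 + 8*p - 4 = (p - 2)*(p^2 - 3*p + 2) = (p - 2)^2*(p - 1)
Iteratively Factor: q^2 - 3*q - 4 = (q + 1)*(q - 4)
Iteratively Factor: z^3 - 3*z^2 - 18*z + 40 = (z + 4)*(z^2 - 7*z + 10) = (z - 2)*(z + 4)*(z - 5)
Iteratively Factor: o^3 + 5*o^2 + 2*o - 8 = (o + 4)*(o^2 + o - 2) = (o - 1)*(o + 4)*(o + 2)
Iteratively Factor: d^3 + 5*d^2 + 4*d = (d + 1)*(d^2 + 4*d) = d*(d + 1)*(d + 4)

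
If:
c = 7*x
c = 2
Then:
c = 2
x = 2/7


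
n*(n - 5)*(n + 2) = n^3 - 3*n^2 - 10*n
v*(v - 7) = v^2 - 7*v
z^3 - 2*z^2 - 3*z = z*(z - 3)*(z + 1)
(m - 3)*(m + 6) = m^2 + 3*m - 18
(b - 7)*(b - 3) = b^2 - 10*b + 21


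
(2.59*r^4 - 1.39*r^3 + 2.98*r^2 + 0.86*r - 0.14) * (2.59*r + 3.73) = 6.7081*r^5 + 6.0606*r^4 + 2.5335*r^3 + 13.3428*r^2 + 2.8452*r - 0.5222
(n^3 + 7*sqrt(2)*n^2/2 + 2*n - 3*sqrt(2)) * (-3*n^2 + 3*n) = -3*n^5 - 21*sqrt(2)*n^4/2 + 3*n^4 - 6*n^3 + 21*sqrt(2)*n^3/2 + 6*n^2 + 9*sqrt(2)*n^2 - 9*sqrt(2)*n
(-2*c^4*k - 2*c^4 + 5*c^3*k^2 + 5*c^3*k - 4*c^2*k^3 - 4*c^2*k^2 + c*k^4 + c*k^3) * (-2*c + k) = 4*c^5*k + 4*c^5 - 12*c^4*k^2 - 12*c^4*k + 13*c^3*k^3 + 13*c^3*k^2 - 6*c^2*k^4 - 6*c^2*k^3 + c*k^5 + c*k^4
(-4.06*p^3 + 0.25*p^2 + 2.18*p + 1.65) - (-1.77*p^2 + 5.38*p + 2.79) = -4.06*p^3 + 2.02*p^2 - 3.2*p - 1.14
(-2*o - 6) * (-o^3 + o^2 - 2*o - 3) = 2*o^4 + 4*o^3 - 2*o^2 + 18*o + 18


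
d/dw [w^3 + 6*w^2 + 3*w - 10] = 3*w^2 + 12*w + 3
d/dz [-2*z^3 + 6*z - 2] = 6 - 6*z^2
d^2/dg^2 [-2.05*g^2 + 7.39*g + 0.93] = -4.10000000000000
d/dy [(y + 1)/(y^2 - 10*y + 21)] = (y^2 - 10*y - 2*(y - 5)*(y + 1) + 21)/(y^2 - 10*y + 21)^2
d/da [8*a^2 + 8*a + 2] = 16*a + 8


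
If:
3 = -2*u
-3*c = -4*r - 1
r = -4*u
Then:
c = 25/3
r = 6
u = -3/2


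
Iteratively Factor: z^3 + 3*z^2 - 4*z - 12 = (z + 2)*(z^2 + z - 6) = (z - 2)*(z + 2)*(z + 3)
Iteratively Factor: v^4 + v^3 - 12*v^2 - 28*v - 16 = (v - 4)*(v^3 + 5*v^2 + 8*v + 4) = (v - 4)*(v + 2)*(v^2 + 3*v + 2) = (v - 4)*(v + 2)^2*(v + 1)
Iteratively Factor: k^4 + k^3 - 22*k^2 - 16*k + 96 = (k + 3)*(k^3 - 2*k^2 - 16*k + 32) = (k - 4)*(k + 3)*(k^2 + 2*k - 8) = (k - 4)*(k + 3)*(k + 4)*(k - 2)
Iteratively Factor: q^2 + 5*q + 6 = (q + 2)*(q + 3)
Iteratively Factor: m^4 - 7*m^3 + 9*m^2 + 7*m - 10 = (m - 2)*(m^3 - 5*m^2 - m + 5) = (m - 2)*(m - 1)*(m^2 - 4*m - 5) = (m - 2)*(m - 1)*(m + 1)*(m - 5)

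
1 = 1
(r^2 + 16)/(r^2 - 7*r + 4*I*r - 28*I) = (r - 4*I)/(r - 7)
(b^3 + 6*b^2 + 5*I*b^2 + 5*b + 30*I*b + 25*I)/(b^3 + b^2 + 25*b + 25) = (b + 5)/(b - 5*I)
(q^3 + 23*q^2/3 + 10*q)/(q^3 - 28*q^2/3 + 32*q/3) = (3*q^2 + 23*q + 30)/(3*q^2 - 28*q + 32)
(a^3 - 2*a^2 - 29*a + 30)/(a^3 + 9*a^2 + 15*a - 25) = (a - 6)/(a + 5)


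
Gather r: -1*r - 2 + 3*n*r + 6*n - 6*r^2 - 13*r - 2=6*n - 6*r^2 + r*(3*n - 14) - 4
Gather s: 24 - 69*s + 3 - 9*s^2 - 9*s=-9*s^2 - 78*s + 27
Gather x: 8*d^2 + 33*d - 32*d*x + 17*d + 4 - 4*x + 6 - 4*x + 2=8*d^2 + 50*d + x*(-32*d - 8) + 12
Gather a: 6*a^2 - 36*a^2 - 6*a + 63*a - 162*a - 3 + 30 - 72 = -30*a^2 - 105*a - 45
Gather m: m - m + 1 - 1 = 0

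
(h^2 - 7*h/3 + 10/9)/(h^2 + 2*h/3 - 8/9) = (3*h - 5)/(3*h + 4)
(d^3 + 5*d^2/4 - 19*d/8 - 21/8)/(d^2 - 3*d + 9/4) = (4*d^2 + 11*d + 7)/(2*(2*d - 3))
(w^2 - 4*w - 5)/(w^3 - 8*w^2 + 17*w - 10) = (w + 1)/(w^2 - 3*w + 2)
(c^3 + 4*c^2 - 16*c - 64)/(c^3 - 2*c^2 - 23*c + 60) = (c^2 + 8*c + 16)/(c^2 + 2*c - 15)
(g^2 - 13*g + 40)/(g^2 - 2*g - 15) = (g - 8)/(g + 3)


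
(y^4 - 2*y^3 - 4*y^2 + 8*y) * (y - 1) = y^5 - 3*y^4 - 2*y^3 + 12*y^2 - 8*y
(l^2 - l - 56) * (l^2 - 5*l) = l^4 - 6*l^3 - 51*l^2 + 280*l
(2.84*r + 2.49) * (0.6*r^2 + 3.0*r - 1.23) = 1.704*r^3 + 10.014*r^2 + 3.9768*r - 3.0627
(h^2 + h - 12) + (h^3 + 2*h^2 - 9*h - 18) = h^3 + 3*h^2 - 8*h - 30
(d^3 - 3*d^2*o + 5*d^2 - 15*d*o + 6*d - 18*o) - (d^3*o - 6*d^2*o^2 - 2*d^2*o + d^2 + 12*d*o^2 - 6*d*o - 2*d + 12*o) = -d^3*o + d^3 + 6*d^2*o^2 - d^2*o + 4*d^2 - 12*d*o^2 - 9*d*o + 8*d - 30*o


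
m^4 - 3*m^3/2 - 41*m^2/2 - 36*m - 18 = (m - 6)*(m + 1)*(m + 3/2)*(m + 2)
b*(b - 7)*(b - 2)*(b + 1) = b^4 - 8*b^3 + 5*b^2 + 14*b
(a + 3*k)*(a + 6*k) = a^2 + 9*a*k + 18*k^2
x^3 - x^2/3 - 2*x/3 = x*(x - 1)*(x + 2/3)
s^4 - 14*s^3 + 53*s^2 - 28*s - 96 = (s - 8)*(s - 4)*(s - 3)*(s + 1)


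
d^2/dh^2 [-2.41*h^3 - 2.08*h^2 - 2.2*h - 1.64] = -14.46*h - 4.16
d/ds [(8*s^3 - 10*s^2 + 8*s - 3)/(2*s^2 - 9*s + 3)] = (16*s^4 - 144*s^3 + 146*s^2 - 48*s - 3)/(4*s^4 - 36*s^3 + 93*s^2 - 54*s + 9)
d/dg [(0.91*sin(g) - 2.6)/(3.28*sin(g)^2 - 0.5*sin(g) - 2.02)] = (-2.9848*sin(g)^2 + 17.056*sin(g) - 3.1382)*cos(g)/(10.7584*sin(g)^4 - 3.28*sin(g)^3 - 13.0012*sin(g)^2 + 2.02*sin(g) + 4.0804)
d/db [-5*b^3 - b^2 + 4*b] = -15*b^2 - 2*b + 4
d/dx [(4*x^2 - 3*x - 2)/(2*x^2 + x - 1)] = 5*(2*x^2 + 1)/(4*x^4 + 4*x^3 - 3*x^2 - 2*x + 1)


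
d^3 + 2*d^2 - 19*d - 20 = (d - 4)*(d + 1)*(d + 5)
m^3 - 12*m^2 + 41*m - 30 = (m - 6)*(m - 5)*(m - 1)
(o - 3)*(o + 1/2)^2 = o^3 - 2*o^2 - 11*o/4 - 3/4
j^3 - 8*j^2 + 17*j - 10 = (j - 5)*(j - 2)*(j - 1)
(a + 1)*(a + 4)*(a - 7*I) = a^3 + 5*a^2 - 7*I*a^2 + 4*a - 35*I*a - 28*I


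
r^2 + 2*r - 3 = (r - 1)*(r + 3)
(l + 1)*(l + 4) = l^2 + 5*l + 4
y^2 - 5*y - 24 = (y - 8)*(y + 3)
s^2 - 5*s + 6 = (s - 3)*(s - 2)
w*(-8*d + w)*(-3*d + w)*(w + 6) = 24*d^2*w^2 + 144*d^2*w - 11*d*w^3 - 66*d*w^2 + w^4 + 6*w^3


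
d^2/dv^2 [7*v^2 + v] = 14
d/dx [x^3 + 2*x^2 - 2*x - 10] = 3*x^2 + 4*x - 2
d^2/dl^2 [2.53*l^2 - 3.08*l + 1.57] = 5.06000000000000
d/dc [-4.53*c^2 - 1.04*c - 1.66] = -9.06*c - 1.04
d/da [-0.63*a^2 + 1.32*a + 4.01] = 1.32 - 1.26*a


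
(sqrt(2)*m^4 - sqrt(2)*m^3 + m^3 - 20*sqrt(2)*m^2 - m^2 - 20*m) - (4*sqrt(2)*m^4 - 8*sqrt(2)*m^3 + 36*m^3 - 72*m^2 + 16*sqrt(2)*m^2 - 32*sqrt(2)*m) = -3*sqrt(2)*m^4 - 35*m^3 + 7*sqrt(2)*m^3 - 36*sqrt(2)*m^2 + 71*m^2 - 20*m + 32*sqrt(2)*m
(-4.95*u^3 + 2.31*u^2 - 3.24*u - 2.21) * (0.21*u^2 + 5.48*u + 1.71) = -1.0395*u^5 - 26.6409*u^4 + 3.5139*u^3 - 14.2692*u^2 - 17.6512*u - 3.7791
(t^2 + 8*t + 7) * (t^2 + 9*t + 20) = t^4 + 17*t^3 + 99*t^2 + 223*t + 140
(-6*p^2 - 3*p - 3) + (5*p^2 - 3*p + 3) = -p^2 - 6*p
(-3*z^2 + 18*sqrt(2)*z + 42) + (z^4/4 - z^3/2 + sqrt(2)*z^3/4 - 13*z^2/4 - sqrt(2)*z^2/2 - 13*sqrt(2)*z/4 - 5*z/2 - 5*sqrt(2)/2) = z^4/4 - z^3/2 + sqrt(2)*z^3/4 - 25*z^2/4 - sqrt(2)*z^2/2 - 5*z/2 + 59*sqrt(2)*z/4 - 5*sqrt(2)/2 + 42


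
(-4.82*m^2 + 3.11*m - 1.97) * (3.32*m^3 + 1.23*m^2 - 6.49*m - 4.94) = -16.0024*m^5 + 4.3966*m^4 + 28.5667*m^3 + 1.2038*m^2 - 2.5781*m + 9.7318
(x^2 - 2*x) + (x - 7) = x^2 - x - 7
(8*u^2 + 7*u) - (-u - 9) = 8*u^2 + 8*u + 9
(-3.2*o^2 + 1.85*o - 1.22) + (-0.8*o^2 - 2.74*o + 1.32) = -4.0*o^2 - 0.89*o + 0.1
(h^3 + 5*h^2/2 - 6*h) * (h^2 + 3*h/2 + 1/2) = h^5 + 4*h^4 - 7*h^3/4 - 31*h^2/4 - 3*h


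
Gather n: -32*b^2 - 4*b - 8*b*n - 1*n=-32*b^2 - 4*b + n*(-8*b - 1)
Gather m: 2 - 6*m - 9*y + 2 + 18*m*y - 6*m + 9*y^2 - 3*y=m*(18*y - 12) + 9*y^2 - 12*y + 4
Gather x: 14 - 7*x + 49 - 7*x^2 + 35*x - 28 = -7*x^2 + 28*x + 35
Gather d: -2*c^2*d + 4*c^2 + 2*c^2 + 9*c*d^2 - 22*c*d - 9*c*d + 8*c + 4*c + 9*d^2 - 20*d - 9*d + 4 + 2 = 6*c^2 + 12*c + d^2*(9*c + 9) + d*(-2*c^2 - 31*c - 29) + 6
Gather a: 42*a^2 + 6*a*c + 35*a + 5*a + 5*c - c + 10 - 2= 42*a^2 + a*(6*c + 40) + 4*c + 8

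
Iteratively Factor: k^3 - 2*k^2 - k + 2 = (k - 2)*(k^2 - 1) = (k - 2)*(k - 1)*(k + 1)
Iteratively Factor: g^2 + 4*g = (g + 4)*(g)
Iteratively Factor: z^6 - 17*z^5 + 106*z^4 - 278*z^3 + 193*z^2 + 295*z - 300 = (z - 5)*(z^5 - 12*z^4 + 46*z^3 - 48*z^2 - 47*z + 60) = (z - 5)*(z - 3)*(z^4 - 9*z^3 + 19*z^2 + 9*z - 20) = (z - 5)^2*(z - 3)*(z^3 - 4*z^2 - z + 4) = (z - 5)^2*(z - 3)*(z + 1)*(z^2 - 5*z + 4) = (z - 5)^2*(z - 4)*(z - 3)*(z + 1)*(z - 1)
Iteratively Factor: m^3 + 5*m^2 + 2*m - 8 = (m + 4)*(m^2 + m - 2) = (m - 1)*(m + 4)*(m + 2)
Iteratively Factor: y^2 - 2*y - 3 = (y + 1)*(y - 3)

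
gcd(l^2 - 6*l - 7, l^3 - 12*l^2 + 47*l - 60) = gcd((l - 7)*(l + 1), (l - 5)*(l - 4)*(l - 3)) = 1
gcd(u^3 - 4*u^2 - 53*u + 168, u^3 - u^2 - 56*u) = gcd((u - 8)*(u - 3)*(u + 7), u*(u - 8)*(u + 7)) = u^2 - u - 56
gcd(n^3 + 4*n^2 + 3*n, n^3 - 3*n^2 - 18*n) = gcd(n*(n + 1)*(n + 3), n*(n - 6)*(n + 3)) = n^2 + 3*n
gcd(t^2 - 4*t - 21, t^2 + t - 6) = t + 3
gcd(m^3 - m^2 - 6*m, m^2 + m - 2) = m + 2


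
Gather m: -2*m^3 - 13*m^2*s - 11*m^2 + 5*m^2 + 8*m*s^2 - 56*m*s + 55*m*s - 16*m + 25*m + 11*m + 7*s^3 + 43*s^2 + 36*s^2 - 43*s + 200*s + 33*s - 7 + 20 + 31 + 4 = -2*m^3 + m^2*(-13*s - 6) + m*(8*s^2 - s + 20) + 7*s^3 + 79*s^2 + 190*s + 48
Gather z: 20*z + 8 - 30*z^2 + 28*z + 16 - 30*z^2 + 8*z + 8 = -60*z^2 + 56*z + 32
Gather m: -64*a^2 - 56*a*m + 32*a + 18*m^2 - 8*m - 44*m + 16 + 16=-64*a^2 + 32*a + 18*m^2 + m*(-56*a - 52) + 32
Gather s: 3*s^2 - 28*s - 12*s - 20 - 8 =3*s^2 - 40*s - 28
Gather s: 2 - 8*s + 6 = 8 - 8*s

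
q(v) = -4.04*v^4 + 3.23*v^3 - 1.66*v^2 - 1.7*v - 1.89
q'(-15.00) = 56768.35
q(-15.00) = -215776.14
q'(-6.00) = 3857.62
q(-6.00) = -5984.97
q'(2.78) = -283.24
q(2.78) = -191.35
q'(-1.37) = 62.59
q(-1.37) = -25.21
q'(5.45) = -2347.94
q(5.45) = -3101.84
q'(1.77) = -66.83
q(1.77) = -31.84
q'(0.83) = -7.02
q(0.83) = -4.52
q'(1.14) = -16.83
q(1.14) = -8.02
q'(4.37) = -1179.77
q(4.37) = -1244.82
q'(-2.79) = 433.95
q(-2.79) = -325.01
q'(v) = -16.16*v^3 + 9.69*v^2 - 3.32*v - 1.7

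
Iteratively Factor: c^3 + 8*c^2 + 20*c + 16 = (c + 4)*(c^2 + 4*c + 4) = (c + 2)*(c + 4)*(c + 2)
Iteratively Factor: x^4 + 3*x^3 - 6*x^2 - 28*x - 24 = (x + 2)*(x^3 + x^2 - 8*x - 12) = (x - 3)*(x + 2)*(x^2 + 4*x + 4) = (x - 3)*(x + 2)^2*(x + 2)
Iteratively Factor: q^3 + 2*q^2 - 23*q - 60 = (q + 3)*(q^2 - q - 20) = (q - 5)*(q + 3)*(q + 4)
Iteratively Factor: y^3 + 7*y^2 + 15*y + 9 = (y + 3)*(y^2 + 4*y + 3) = (y + 1)*(y + 3)*(y + 3)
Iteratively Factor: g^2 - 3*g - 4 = (g + 1)*(g - 4)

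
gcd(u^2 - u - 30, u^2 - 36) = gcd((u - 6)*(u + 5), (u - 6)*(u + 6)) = u - 6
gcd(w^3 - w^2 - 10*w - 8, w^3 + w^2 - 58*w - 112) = w + 2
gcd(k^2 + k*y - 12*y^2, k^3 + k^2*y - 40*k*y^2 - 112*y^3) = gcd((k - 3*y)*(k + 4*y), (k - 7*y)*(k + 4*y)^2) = k + 4*y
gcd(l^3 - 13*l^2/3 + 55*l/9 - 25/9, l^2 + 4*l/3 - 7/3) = l - 1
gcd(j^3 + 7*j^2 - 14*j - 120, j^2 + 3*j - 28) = j - 4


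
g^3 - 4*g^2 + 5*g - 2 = (g - 2)*(g - 1)^2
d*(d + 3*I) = d^2 + 3*I*d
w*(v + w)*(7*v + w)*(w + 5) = 7*v^2*w^2 + 35*v^2*w + 8*v*w^3 + 40*v*w^2 + w^4 + 5*w^3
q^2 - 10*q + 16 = (q - 8)*(q - 2)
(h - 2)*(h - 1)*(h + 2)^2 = h^4 + h^3 - 6*h^2 - 4*h + 8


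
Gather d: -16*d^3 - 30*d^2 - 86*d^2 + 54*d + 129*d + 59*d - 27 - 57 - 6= -16*d^3 - 116*d^2 + 242*d - 90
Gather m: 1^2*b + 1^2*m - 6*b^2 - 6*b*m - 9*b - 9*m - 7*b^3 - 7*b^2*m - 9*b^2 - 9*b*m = -7*b^3 - 15*b^2 - 8*b + m*(-7*b^2 - 15*b - 8)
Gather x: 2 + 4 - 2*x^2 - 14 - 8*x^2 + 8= -10*x^2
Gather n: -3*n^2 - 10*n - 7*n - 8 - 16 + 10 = -3*n^2 - 17*n - 14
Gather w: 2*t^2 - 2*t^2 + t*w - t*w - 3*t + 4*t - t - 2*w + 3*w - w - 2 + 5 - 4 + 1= 0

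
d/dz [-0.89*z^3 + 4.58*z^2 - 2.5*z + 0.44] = -2.67*z^2 + 9.16*z - 2.5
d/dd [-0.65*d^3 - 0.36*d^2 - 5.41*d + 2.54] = -1.95*d^2 - 0.72*d - 5.41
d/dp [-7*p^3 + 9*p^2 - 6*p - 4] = -21*p^2 + 18*p - 6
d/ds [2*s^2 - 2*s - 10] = 4*s - 2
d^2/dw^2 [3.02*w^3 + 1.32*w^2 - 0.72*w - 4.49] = 18.12*w + 2.64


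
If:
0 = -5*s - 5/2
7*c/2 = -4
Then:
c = -8/7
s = -1/2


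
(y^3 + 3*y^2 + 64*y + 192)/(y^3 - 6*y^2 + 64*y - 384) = (y + 3)/(y - 6)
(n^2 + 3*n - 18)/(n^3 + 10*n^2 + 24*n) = (n - 3)/(n*(n + 4))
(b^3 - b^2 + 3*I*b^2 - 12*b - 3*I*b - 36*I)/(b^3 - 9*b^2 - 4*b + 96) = (b + 3*I)/(b - 8)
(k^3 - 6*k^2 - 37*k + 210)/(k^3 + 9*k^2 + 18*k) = (k^2 - 12*k + 35)/(k*(k + 3))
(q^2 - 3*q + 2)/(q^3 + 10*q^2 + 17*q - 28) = (q - 2)/(q^2 + 11*q + 28)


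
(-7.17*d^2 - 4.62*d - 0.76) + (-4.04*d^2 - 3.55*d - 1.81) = -11.21*d^2 - 8.17*d - 2.57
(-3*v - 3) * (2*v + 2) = -6*v^2 - 12*v - 6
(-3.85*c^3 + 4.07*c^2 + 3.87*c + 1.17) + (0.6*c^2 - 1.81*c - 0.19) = -3.85*c^3 + 4.67*c^2 + 2.06*c + 0.98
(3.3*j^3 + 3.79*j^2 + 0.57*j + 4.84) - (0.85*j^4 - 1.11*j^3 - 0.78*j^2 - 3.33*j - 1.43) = -0.85*j^4 + 4.41*j^3 + 4.57*j^2 + 3.9*j + 6.27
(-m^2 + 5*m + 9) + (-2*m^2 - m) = -3*m^2 + 4*m + 9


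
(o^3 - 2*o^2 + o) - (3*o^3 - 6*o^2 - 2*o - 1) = -2*o^3 + 4*o^2 + 3*o + 1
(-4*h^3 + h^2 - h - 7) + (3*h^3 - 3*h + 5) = -h^3 + h^2 - 4*h - 2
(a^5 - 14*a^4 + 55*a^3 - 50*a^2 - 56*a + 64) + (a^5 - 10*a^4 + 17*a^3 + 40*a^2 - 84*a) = 2*a^5 - 24*a^4 + 72*a^3 - 10*a^2 - 140*a + 64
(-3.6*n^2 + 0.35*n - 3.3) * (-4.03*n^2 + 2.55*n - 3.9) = 14.508*n^4 - 10.5905*n^3 + 28.2315*n^2 - 9.78*n + 12.87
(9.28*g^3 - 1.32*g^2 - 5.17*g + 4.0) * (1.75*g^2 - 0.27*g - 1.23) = 16.24*g^5 - 4.8156*g^4 - 20.1055*g^3 + 10.0195*g^2 + 5.2791*g - 4.92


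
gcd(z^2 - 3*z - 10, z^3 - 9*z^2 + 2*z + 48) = z + 2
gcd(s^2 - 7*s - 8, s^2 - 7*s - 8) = s^2 - 7*s - 8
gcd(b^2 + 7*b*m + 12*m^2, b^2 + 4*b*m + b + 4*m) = b + 4*m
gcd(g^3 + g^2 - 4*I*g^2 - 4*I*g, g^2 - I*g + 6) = 1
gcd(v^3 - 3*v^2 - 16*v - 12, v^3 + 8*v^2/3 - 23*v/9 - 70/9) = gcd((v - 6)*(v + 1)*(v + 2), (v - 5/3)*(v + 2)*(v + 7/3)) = v + 2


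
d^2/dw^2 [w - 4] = 0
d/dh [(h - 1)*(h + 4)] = 2*h + 3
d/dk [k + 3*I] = 1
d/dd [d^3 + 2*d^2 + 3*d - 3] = 3*d^2 + 4*d + 3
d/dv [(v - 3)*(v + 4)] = 2*v + 1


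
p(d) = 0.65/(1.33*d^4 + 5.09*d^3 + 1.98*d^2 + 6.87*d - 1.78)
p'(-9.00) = 0.00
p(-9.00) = 0.00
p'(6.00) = -0.00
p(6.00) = 0.00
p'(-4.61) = 0.01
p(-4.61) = 0.01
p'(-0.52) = -0.18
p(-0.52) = -0.12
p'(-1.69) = -0.03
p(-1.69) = -0.03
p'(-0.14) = -0.58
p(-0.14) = -0.24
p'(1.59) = -0.03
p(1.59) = 0.02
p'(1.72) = -0.02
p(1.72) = 0.01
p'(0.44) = -1.76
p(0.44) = 0.31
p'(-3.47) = 0.06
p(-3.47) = -0.03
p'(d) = 0.65*(-5.32*d^3 - 15.27*d^2 - 3.96*d - 6.87)/(1.33*d^4 + 5.09*d^3 + 1.98*d^2 + 6.87*d - 1.78)^2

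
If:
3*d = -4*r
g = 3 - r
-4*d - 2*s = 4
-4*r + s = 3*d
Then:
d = -1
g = 9/4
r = 3/4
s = 0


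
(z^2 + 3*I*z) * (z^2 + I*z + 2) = z^4 + 4*I*z^3 - z^2 + 6*I*z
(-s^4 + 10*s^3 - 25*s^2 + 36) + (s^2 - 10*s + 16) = -s^4 + 10*s^3 - 24*s^2 - 10*s + 52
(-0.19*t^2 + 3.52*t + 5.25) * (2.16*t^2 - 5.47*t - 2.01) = -0.4104*t^4 + 8.6425*t^3 - 7.5325*t^2 - 35.7927*t - 10.5525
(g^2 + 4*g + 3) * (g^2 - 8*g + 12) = g^4 - 4*g^3 - 17*g^2 + 24*g + 36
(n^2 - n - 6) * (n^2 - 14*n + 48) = n^4 - 15*n^3 + 56*n^2 + 36*n - 288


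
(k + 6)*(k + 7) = k^2 + 13*k + 42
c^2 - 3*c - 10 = (c - 5)*(c + 2)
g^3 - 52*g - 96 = (g - 8)*(g + 2)*(g + 6)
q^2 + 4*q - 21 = (q - 3)*(q + 7)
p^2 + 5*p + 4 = (p + 1)*(p + 4)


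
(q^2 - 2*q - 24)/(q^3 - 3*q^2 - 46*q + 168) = (q + 4)/(q^2 + 3*q - 28)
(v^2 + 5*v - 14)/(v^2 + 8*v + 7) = (v - 2)/(v + 1)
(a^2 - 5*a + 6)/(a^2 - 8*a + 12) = (a - 3)/(a - 6)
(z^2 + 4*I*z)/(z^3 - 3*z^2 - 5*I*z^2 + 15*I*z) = (z + 4*I)/(z^2 - 3*z - 5*I*z + 15*I)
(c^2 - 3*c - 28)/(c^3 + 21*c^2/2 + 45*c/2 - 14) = 2*(c - 7)/(2*c^2 + 13*c - 7)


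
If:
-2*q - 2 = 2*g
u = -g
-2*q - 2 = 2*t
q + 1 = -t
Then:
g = -u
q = u - 1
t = -u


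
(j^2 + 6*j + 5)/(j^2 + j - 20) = (j + 1)/(j - 4)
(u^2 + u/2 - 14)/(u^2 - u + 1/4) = 2*(2*u^2 + u - 28)/(4*u^2 - 4*u + 1)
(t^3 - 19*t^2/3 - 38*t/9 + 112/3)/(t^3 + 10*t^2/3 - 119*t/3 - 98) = (t - 8/3)/(t + 7)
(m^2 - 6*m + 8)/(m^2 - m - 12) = (m - 2)/(m + 3)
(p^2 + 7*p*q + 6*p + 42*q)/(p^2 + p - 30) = (p + 7*q)/(p - 5)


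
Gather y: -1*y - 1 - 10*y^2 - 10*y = -10*y^2 - 11*y - 1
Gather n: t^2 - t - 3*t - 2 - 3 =t^2 - 4*t - 5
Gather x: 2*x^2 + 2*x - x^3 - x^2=-x^3 + x^2 + 2*x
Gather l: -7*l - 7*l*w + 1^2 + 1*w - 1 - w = l*(-7*w - 7)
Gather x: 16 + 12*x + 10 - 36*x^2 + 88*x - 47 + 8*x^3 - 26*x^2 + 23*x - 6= 8*x^3 - 62*x^2 + 123*x - 27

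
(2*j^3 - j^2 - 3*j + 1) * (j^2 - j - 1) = 2*j^5 - 3*j^4 - 4*j^3 + 5*j^2 + 2*j - 1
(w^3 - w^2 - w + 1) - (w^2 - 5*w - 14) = w^3 - 2*w^2 + 4*w + 15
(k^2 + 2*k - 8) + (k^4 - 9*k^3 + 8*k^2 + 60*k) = k^4 - 9*k^3 + 9*k^2 + 62*k - 8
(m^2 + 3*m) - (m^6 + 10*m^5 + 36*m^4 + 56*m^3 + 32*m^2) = -m^6 - 10*m^5 - 36*m^4 - 56*m^3 - 31*m^2 + 3*m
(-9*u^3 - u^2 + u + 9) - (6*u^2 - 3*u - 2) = -9*u^3 - 7*u^2 + 4*u + 11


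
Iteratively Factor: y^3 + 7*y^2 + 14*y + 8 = (y + 2)*(y^2 + 5*y + 4) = (y + 1)*(y + 2)*(y + 4)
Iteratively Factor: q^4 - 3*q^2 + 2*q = (q - 1)*(q^3 + q^2 - 2*q) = (q - 1)*(q + 2)*(q^2 - q) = (q - 1)^2*(q + 2)*(q)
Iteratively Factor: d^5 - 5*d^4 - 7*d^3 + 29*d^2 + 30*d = (d - 5)*(d^4 - 7*d^2 - 6*d) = (d - 5)*(d + 1)*(d^3 - d^2 - 6*d) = (d - 5)*(d - 3)*(d + 1)*(d^2 + 2*d) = (d - 5)*(d - 3)*(d + 1)*(d + 2)*(d)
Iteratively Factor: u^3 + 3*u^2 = (u + 3)*(u^2) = u*(u + 3)*(u)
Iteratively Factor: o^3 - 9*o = (o - 3)*(o^2 + 3*o) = o*(o - 3)*(o + 3)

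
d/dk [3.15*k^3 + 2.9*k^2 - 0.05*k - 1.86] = 9.45*k^2 + 5.8*k - 0.05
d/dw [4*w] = 4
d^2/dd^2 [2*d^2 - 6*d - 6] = 4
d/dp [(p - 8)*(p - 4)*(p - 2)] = 3*p^2 - 28*p + 56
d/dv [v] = 1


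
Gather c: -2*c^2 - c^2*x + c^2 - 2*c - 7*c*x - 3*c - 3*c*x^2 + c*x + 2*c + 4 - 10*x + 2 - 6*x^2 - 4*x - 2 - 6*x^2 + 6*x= c^2*(-x - 1) + c*(-3*x^2 - 6*x - 3) - 12*x^2 - 8*x + 4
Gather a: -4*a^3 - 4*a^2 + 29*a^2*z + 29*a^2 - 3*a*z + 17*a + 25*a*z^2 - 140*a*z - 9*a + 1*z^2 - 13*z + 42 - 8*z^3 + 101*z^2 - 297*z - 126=-4*a^3 + a^2*(29*z + 25) + a*(25*z^2 - 143*z + 8) - 8*z^3 + 102*z^2 - 310*z - 84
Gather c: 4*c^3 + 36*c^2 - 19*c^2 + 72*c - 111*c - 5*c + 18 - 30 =4*c^3 + 17*c^2 - 44*c - 12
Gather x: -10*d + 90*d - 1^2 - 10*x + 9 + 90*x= 80*d + 80*x + 8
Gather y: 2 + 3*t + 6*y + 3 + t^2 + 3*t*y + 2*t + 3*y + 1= t^2 + 5*t + y*(3*t + 9) + 6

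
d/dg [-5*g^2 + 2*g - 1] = 2 - 10*g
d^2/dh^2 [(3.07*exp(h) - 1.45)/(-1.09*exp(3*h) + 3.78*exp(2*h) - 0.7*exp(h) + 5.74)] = (-14.589868*exp(6*h) + 53.451747*exp(5*h) - 100.212938*exp(4*h) - 172.738706*exp(3*h) + 469.800954*exp(2*h) - 137.46852*exp(h) - 95.323032)*exp(h)/(1.295029*exp(9*h) - 13.473054*exp(8*h) + 49.218078*exp(7*h) - 91.774074*exp(6*h) + 173.507628*exp(5*h) - 277.880568*exp(4*h) + 199.209892*exp(3*h) - 382.063584*exp(2*h) + 69.18996*exp(h) - 189.119224)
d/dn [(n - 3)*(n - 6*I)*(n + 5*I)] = 3*n^2 - 2*n*(3 + I) + 30 + 3*I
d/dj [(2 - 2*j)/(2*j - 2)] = 0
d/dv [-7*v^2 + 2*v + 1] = 2 - 14*v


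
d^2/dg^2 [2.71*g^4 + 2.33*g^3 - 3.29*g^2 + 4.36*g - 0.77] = 32.52*g^2 + 13.98*g - 6.58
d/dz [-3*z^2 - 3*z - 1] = -6*z - 3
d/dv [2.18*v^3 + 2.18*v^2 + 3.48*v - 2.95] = 6.54*v^2 + 4.36*v + 3.48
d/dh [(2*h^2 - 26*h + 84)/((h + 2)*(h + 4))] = 2*(19*h^2 - 68*h - 356)/(h^4 + 12*h^3 + 52*h^2 + 96*h + 64)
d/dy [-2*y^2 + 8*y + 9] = 8 - 4*y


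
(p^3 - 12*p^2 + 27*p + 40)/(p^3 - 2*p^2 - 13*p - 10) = (p - 8)/(p + 2)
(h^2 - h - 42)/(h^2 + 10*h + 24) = (h - 7)/(h + 4)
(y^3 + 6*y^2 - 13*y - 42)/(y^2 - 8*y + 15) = (y^2 + 9*y + 14)/(y - 5)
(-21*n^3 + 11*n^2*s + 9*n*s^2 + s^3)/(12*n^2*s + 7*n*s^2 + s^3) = (-7*n^2 + 6*n*s + s^2)/(s*(4*n + s))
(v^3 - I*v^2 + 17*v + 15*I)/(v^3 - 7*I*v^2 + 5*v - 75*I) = (v + I)/(v - 5*I)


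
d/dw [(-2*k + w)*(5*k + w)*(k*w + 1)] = -10*k^3 + 6*k^2*w + 3*k*w^2 + 3*k + 2*w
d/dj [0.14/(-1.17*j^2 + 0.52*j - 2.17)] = (0.3276*j - 0.0728)/(1.17*j^2 - 0.52*j + 2.17)^2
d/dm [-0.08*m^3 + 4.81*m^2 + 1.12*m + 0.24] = -0.24*m^2 + 9.62*m + 1.12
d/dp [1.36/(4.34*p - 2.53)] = -5.9024/(4.34*p - 2.53)^2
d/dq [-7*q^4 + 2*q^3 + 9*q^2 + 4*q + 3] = -28*q^3 + 6*q^2 + 18*q + 4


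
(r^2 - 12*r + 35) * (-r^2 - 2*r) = -r^4 + 10*r^3 - 11*r^2 - 70*r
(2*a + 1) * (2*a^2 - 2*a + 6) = 4*a^3 - 2*a^2 + 10*a + 6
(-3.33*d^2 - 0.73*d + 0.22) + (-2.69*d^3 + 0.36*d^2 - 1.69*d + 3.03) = -2.69*d^3 - 2.97*d^2 - 2.42*d + 3.25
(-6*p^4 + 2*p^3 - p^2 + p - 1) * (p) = -6*p^5 + 2*p^4 - p^3 + p^2 - p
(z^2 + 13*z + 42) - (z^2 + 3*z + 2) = 10*z + 40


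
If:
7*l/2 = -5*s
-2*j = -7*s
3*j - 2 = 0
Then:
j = 2/3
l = -40/147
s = 4/21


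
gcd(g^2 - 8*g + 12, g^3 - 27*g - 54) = g - 6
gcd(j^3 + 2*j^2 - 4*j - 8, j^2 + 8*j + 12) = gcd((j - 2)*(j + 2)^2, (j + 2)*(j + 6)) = j + 2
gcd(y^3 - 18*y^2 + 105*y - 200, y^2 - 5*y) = y - 5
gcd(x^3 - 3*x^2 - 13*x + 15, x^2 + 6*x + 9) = x + 3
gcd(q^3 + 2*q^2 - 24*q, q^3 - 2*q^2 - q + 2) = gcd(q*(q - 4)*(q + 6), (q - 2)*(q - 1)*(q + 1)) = 1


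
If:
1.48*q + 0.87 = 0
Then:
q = -0.59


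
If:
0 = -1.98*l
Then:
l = 0.00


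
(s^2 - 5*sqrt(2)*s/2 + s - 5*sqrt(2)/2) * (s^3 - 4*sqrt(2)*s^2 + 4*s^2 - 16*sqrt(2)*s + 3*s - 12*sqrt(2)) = s^5 - 13*sqrt(2)*s^4/2 + 5*s^4 - 65*sqrt(2)*s^3/2 + 27*s^3 - 91*sqrt(2)*s^2/2 + 103*s^2 - 39*sqrt(2)*s/2 + 140*s + 60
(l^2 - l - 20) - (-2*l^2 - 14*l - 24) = 3*l^2 + 13*l + 4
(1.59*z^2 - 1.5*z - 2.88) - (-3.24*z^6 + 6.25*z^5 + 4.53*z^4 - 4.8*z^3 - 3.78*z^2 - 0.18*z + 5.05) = 3.24*z^6 - 6.25*z^5 - 4.53*z^4 + 4.8*z^3 + 5.37*z^2 - 1.32*z - 7.93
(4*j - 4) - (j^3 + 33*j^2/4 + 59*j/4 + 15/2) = -j^3 - 33*j^2/4 - 43*j/4 - 23/2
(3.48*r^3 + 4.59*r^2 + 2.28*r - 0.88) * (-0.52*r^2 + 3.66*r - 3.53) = -1.8096*r^5 + 10.35*r^4 + 3.3294*r^3 - 7.4003*r^2 - 11.2692*r + 3.1064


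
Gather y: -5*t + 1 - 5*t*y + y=-5*t + y*(1 - 5*t) + 1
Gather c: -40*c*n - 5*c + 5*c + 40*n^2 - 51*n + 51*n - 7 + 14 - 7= -40*c*n + 40*n^2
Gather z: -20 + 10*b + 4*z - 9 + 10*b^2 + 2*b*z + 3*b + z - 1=10*b^2 + 13*b + z*(2*b + 5) - 30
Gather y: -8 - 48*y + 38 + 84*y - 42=36*y - 12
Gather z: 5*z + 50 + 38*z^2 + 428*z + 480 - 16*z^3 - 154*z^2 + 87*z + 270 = -16*z^3 - 116*z^2 + 520*z + 800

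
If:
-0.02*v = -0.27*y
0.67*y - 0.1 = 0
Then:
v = 2.01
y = 0.15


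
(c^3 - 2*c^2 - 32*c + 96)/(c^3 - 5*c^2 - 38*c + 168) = (c - 4)/(c - 7)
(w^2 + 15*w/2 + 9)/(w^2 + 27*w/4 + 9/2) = 2*(2*w + 3)/(4*w + 3)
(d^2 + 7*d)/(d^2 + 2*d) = (d + 7)/(d + 2)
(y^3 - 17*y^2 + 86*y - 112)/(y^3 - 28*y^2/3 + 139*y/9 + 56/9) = 9*(y^2 - 10*y + 16)/(9*y^2 - 21*y - 8)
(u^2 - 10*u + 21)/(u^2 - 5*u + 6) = (u - 7)/(u - 2)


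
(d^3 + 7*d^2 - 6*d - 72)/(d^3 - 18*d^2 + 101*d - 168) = (d^2 + 10*d + 24)/(d^2 - 15*d + 56)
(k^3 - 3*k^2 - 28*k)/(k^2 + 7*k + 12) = k*(k - 7)/(k + 3)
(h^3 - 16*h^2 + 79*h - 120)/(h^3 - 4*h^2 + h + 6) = (h^2 - 13*h + 40)/(h^2 - h - 2)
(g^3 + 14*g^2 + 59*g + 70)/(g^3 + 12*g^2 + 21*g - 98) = (g^2 + 7*g + 10)/(g^2 + 5*g - 14)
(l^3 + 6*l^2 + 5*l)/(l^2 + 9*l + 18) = l*(l^2 + 6*l + 5)/(l^2 + 9*l + 18)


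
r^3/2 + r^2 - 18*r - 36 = (r/2 + 1)*(r - 6)*(r + 6)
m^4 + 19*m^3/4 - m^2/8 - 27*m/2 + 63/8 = (m - 1)*(m - 3/4)*(m + 3)*(m + 7/2)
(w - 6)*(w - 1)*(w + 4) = w^3 - 3*w^2 - 22*w + 24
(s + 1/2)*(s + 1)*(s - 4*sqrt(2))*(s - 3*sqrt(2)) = s^4 - 7*sqrt(2)*s^3 + 3*s^3/2 - 21*sqrt(2)*s^2/2 + 49*s^2/2 - 7*sqrt(2)*s/2 + 36*s + 12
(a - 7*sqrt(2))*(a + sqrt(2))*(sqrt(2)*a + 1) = sqrt(2)*a^3 - 11*a^2 - 20*sqrt(2)*a - 14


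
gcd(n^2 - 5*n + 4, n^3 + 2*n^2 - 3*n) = n - 1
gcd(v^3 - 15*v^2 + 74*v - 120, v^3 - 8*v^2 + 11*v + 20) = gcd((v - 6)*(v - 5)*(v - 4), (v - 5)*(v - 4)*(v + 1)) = v^2 - 9*v + 20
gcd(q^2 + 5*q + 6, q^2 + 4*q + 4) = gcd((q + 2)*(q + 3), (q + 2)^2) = q + 2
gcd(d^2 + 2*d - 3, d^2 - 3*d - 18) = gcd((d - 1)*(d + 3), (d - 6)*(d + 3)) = d + 3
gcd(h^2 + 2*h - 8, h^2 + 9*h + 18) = 1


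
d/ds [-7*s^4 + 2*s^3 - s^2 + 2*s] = -28*s^3 + 6*s^2 - 2*s + 2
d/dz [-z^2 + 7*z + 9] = 7 - 2*z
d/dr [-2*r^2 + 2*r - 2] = 2 - 4*r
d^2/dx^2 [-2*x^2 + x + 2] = -4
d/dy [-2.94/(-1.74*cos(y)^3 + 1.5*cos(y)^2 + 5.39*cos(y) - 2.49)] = (15.3468*cos(y)^2 - 8.82*cos(y) - 15.8466)*sin(y)/(1.74*cos(y)^3 - 1.5*cos(y)^2 - 5.39*cos(y) + 2.49)^2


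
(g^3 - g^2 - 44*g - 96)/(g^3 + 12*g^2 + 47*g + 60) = (g - 8)/(g + 5)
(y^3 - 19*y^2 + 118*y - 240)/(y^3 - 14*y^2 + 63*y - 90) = (y - 8)/(y - 3)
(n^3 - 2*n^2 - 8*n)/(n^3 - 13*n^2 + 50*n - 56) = n*(n + 2)/(n^2 - 9*n + 14)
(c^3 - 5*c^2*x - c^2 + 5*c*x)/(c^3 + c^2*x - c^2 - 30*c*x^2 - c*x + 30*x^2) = c/(c + 6*x)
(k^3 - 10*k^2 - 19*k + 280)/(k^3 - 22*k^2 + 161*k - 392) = (k + 5)/(k - 7)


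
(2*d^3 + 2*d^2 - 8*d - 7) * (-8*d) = -16*d^4 - 16*d^3 + 64*d^2 + 56*d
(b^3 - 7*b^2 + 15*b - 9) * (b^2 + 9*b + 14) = b^5 + 2*b^4 - 34*b^3 + 28*b^2 + 129*b - 126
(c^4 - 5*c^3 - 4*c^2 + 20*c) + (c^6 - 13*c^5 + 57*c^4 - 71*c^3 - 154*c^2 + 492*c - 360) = c^6 - 13*c^5 + 58*c^4 - 76*c^3 - 158*c^2 + 512*c - 360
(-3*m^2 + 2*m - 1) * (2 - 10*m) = 30*m^3 - 26*m^2 + 14*m - 2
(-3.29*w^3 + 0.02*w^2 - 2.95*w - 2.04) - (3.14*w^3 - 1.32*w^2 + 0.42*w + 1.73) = -6.43*w^3 + 1.34*w^2 - 3.37*w - 3.77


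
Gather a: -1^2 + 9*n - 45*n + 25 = 24 - 36*n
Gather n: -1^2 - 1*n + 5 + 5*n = 4*n + 4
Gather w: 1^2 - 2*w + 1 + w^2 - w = w^2 - 3*w + 2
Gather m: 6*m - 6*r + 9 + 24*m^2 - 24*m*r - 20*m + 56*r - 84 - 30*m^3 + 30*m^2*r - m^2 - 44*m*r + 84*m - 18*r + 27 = -30*m^3 + m^2*(30*r + 23) + m*(70 - 68*r) + 32*r - 48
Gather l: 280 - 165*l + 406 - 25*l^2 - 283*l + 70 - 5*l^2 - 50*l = -30*l^2 - 498*l + 756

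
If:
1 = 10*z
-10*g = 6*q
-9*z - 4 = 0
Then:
No Solution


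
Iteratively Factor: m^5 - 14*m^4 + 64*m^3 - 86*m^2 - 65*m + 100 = (m - 5)*(m^4 - 9*m^3 + 19*m^2 + 9*m - 20) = (m - 5)*(m + 1)*(m^3 - 10*m^2 + 29*m - 20) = (m - 5)*(m - 1)*(m + 1)*(m^2 - 9*m + 20) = (m - 5)^2*(m - 1)*(m + 1)*(m - 4)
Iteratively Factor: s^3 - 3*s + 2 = (s - 1)*(s^2 + s - 2) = (s - 1)^2*(s + 2)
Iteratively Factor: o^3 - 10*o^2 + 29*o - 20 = (o - 4)*(o^2 - 6*o + 5) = (o - 4)*(o - 1)*(o - 5)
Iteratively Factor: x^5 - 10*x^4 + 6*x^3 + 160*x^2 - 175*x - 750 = (x - 5)*(x^4 - 5*x^3 - 19*x^2 + 65*x + 150) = (x - 5)*(x + 2)*(x^3 - 7*x^2 - 5*x + 75) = (x - 5)^2*(x + 2)*(x^2 - 2*x - 15) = (x - 5)^3*(x + 2)*(x + 3)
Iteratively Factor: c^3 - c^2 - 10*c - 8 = (c + 2)*(c^2 - 3*c - 4) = (c + 1)*(c + 2)*(c - 4)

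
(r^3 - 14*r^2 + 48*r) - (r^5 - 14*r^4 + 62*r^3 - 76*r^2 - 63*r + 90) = -r^5 + 14*r^4 - 61*r^3 + 62*r^2 + 111*r - 90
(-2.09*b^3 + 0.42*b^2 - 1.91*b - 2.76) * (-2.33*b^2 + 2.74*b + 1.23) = 4.8697*b^5 - 6.7052*b^4 + 3.0304*b^3 + 1.714*b^2 - 9.9117*b - 3.3948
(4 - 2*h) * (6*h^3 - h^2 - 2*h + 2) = -12*h^4 + 26*h^3 - 12*h + 8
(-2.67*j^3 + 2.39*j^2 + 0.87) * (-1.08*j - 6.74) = 2.8836*j^4 + 15.4146*j^3 - 16.1086*j^2 - 0.9396*j - 5.8638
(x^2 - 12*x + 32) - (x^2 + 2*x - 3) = 35 - 14*x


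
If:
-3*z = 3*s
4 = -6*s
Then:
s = -2/3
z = 2/3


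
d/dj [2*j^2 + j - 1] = 4*j + 1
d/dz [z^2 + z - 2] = 2*z + 1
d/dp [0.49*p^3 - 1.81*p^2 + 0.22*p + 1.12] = 1.47*p^2 - 3.62*p + 0.22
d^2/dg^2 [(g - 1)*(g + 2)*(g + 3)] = 6*g + 8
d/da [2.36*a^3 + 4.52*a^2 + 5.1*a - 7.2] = 7.08*a^2 + 9.04*a + 5.1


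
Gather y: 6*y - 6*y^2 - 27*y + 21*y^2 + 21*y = 15*y^2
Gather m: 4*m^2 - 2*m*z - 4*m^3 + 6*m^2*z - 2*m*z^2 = -4*m^3 + m^2*(6*z + 4) + m*(-2*z^2 - 2*z)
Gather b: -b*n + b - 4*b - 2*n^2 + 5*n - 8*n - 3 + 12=b*(-n - 3) - 2*n^2 - 3*n + 9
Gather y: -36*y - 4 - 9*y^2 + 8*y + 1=-9*y^2 - 28*y - 3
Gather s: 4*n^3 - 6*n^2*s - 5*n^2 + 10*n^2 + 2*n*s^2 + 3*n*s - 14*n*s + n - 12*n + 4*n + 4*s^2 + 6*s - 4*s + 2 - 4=4*n^3 + 5*n^2 - 7*n + s^2*(2*n + 4) + s*(-6*n^2 - 11*n + 2) - 2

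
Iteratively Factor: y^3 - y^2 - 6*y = (y - 3)*(y^2 + 2*y) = (y - 3)*(y + 2)*(y)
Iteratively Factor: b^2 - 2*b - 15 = (b - 5)*(b + 3)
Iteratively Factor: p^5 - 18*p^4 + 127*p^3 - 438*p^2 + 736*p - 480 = (p - 4)*(p^4 - 14*p^3 + 71*p^2 - 154*p + 120) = (p - 4)^2*(p^3 - 10*p^2 + 31*p - 30) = (p - 4)^2*(p - 3)*(p^2 - 7*p + 10) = (p - 5)*(p - 4)^2*(p - 3)*(p - 2)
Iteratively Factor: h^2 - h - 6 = (h - 3)*(h + 2)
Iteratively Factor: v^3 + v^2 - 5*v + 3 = (v - 1)*(v^2 + 2*v - 3) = (v - 1)^2*(v + 3)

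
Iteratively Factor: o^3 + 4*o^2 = (o)*(o^2 + 4*o) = o^2*(o + 4)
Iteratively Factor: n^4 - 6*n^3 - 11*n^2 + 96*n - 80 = (n - 5)*(n^3 - n^2 - 16*n + 16) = (n - 5)*(n - 1)*(n^2 - 16) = (n - 5)*(n - 1)*(n + 4)*(n - 4)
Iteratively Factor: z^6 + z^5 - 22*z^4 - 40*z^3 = (z)*(z^5 + z^4 - 22*z^3 - 40*z^2) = z*(z + 4)*(z^4 - 3*z^3 - 10*z^2) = z^2*(z + 4)*(z^3 - 3*z^2 - 10*z) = z^3*(z + 4)*(z^2 - 3*z - 10) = z^3*(z - 5)*(z + 4)*(z + 2)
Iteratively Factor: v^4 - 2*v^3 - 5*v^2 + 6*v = (v - 1)*(v^3 - v^2 - 6*v) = (v - 1)*(v + 2)*(v^2 - 3*v) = (v - 3)*(v - 1)*(v + 2)*(v)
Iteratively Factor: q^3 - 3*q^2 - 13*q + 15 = (q + 3)*(q^2 - 6*q + 5) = (q - 5)*(q + 3)*(q - 1)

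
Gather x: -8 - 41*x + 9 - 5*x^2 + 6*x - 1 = -5*x^2 - 35*x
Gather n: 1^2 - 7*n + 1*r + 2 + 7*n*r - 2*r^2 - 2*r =n*(7*r - 7) - 2*r^2 - r + 3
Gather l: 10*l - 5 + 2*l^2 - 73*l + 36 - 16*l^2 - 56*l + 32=-14*l^2 - 119*l + 63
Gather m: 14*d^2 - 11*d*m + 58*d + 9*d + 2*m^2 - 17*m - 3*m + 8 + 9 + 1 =14*d^2 + 67*d + 2*m^2 + m*(-11*d - 20) + 18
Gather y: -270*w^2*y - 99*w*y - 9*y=y*(-270*w^2 - 99*w - 9)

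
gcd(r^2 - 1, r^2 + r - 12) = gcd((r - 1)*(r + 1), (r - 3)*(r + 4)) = 1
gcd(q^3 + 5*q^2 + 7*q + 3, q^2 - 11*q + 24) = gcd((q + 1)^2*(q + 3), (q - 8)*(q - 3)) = 1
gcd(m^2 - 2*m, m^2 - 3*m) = m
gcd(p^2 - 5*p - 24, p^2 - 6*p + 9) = 1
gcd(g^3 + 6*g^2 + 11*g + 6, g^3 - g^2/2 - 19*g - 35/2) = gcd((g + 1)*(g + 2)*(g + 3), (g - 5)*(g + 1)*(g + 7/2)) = g + 1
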